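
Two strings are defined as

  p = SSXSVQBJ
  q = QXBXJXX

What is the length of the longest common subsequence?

Let dp[i][j] be the LCS length of the first i characters of p and the first j characters of q. dp[i][j] = dp[i-1][j-1]+1 when the i-th and j-th characters match, else max(dp[i-1][j], dp[i][j-1]).
    ·  Q  X  B  X  J  X  X
 ·  0  0  0  0  0  0  0  0
 S  0  0  0  0  0  0  0  0
 S  0  0  0  0  0  0  0  0
 X  0  0  1  1  1  1  1  1
 S  0  0  1  1  1  1  1  1
 V  0  0  1  1  1  1  1  1
 Q  0  1  1  1  1  1  1  1
 B  0  1  1  2  2  2  2  2
 J  0  1  1  2  2  3  3  3
dp[8][7] = 3. One LCS (by backtracking along matches): XBJ.

3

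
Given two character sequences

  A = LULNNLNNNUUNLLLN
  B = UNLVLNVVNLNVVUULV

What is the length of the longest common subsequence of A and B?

Pick L (A #1, B #3), then L (A #3, B #5), then N (A #4, B #6), then N (A #5, B #9), then L (A #6, B #10), then N (A #7, B #11), then U (A #10, B #14), then U (A #11, B #15), then L (A #13, B #16); all 9 characters appear in both, in order, and the DP table's final entry dp[16][17] is also 9, so no common subsequence is longer.

9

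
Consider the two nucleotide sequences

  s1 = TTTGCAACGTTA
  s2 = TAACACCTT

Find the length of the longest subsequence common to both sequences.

Taking T at s1[1]=s2[1] → C at s1[5]=s2[4] → A at s1[6]=s2[5] → C at s1[8]=s2[7] → T at s1[10]=s2[8] → T at s1[11]=s2[9] gives a common subsequence of length 6. dp[12][9] = 6 confirms this is the maximum.

6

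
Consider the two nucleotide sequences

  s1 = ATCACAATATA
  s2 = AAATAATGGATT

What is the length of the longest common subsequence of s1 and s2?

7

Let dp[i][j] be the LCS length of the first i bases of s1 and the first j bases of s2. dp[i][j] = dp[i-1][j-1]+1 when the i-th and j-th bases match, else max(dp[i-1][j], dp[i][j-1]).
    ·  A  A  A  T  A  A  T  G  G  A  T  T
 ·  0  0  0  0  0  0  0  0  0  0  0  0  0
 A  0  1  1  1  1  1  1  1  1  1  1  1  1
 T  0  1  1  1  2  2  2  2  2  2  2  2  2
 C  0  1  1  1  2  2  2  2  2  2  2  2  2
 A  0  1  2  2  2  3  3  3  3  3  3  3  3
 C  0  1  2  2  2  3  3  3  3  3  3  3  3
 A  0  1  2  3  3  3  4  4  4  4  4  4  4
 A  0  1  2  3  3  4  4  4  4  4  5  5  5
 T  0  1  2  3  4  4  4  5  5  5  5  6  6
 A  0  1  2  3  4  5  5  5  5  5  6  6  6
 T  0  1  2  3  4  5  5  6  6  6  6  7  7
 A  0  1  2  3  4  5  6  6  6  6  7  7  7
dp[11][12] = 7. One LCS (by backtracking along matches): ATAAATT.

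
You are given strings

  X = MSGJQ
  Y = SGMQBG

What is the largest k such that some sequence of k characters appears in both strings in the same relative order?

3

Let dp[i][j] be the LCS length of the first i characters of X and the first j characters of Y. dp[i][j] = dp[i-1][j-1]+1 when the i-th and j-th characters match, else max(dp[i-1][j], dp[i][j-1]).
    ·  S  G  M  Q  B  G
 ·  0  0  0  0  0  0  0
 M  0  0  0  1  1  1  1
 S  0  1  1  1  1  1  1
 G  0  1  2  2  2  2  2
 J  0  1  2  2  2  2  2
 Q  0  1  2  2  3  3  3
dp[5][6] = 3. One LCS (by backtracking along matches): SGQ.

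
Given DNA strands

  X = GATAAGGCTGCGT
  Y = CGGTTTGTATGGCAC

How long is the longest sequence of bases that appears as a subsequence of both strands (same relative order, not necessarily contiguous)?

7

Taking G (X #1, Y #7), A (X #2, Y #9), T (X #3, Y #10), G (X #6, Y #11), G (X #7, Y #12), C (X #8, Y #13), C (X #11, Y #15) gives a common subsequence of length 7. dp[13][15] = 7 confirms this is the maximum.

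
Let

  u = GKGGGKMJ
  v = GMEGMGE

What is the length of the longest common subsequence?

3

Let dp[i][j] be the LCS length of the first i characters of u and the first j characters of v. dp[i][j] = dp[i-1][j-1]+1 when the i-th and j-th characters match, else max(dp[i-1][j], dp[i][j-1]).
    ·  G  M  E  G  M  G  E
 ·  0  0  0  0  0  0  0  0
 G  0  1  1  1  1  1  1  1
 K  0  1  1  1  1  1  1  1
 G  0  1  1  1  2  2  2  2
 G  0  1  1  1  2  2  3  3
 G  0  1  1  1  2  2  3  3
 K  0  1  1  1  2  2  3  3
 M  0  1  2  2  2  3  3  3
 J  0  1  2  2  2  3  3  3
dp[8][7] = 3. One LCS (by backtracking along matches): GGG.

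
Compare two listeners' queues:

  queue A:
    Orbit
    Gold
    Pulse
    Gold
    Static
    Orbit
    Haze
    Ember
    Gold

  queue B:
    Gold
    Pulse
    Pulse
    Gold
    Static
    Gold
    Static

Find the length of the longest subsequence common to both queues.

5

Match Gold [2,1] → Pulse [3,3] → Gold [4,4] → Static [5,5] → Gold [9,6] — 5 songs in the same relative order in both. The LCS DP gives dp[9][7] = 5, so this is optimal.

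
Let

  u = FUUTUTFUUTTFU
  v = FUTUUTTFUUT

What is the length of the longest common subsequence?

Taking F (u #1, v #1), then U (u #2, v #4), then U (u #3, v #5), then T (u #4, v #6), then T (u #6, v #7), then F (u #7, v #8), then U (u #8, v #9), then U (u #9, v #10), then T (u #11, v #11) gives a common subsequence of length 9. The LCS DP gives dp[13][11] = 9, so this is optimal.

9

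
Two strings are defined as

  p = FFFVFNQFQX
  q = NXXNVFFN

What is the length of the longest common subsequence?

3

Pick F [3,6] → F [5,7] → N [6,8]; all 3 characters appear in both, in order. dp[10][8] = 3 confirms this is the maximum.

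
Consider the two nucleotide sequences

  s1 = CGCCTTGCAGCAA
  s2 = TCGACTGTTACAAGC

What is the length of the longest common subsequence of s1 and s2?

9

Pick C at s1[1]=s2[2]; then G at s1[2]=s2[3]; then C at s1[3]=s2[5]; then T at s1[5]=s2[8]; then T at s1[6]=s2[9]; then C at s1[8]=s2[11]; then A at s1[9]=s2[13]; then G at s1[10]=s2[14]; then C at s1[11]=s2[15]; all 9 bases appear in both, in order, and the DP table's final entry dp[13][15] is also 9, so no common subsequence is longer.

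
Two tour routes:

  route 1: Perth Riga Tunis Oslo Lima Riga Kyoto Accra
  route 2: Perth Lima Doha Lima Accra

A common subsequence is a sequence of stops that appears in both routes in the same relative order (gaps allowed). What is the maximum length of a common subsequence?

3

One common subsequence of length 3: Perth [1,1]; then Lima [5,4]; then Accra [8,5]. dp[8][5] = 3 confirms this is the maximum.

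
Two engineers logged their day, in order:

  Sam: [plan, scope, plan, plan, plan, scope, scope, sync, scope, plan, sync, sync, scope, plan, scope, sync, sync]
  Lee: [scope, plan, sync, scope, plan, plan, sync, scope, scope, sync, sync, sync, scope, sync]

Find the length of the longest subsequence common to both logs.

Taking plan at Sam[1]=Lee[2]; then scope at Sam[2]=Lee[4]; then plan at Sam[3]=Lee[5]; then plan at Sam[4]=Lee[6]; then scope at Sam[6]=Lee[8]; then scope at Sam[7]=Lee[9]; then sync at Sam[8]=Lee[10]; then sync at Sam[11]=Lee[11]; then sync at Sam[12]=Lee[12]; then scope at Sam[15]=Lee[13]; then sync at Sam[17]=Lee[14] gives a common subsequence of length 11, and the DP table's final entry dp[17][14] is also 11, so no common subsequence is longer.

11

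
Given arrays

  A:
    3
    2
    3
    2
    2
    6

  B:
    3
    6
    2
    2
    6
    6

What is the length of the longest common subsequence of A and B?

4

Taking 3 [1,1]; then 2 [2,3]; then 2 [4,4]; then 6 [6,6] gives a common subsequence of length 4. dp[6][6] = 4 confirms this is the maximum.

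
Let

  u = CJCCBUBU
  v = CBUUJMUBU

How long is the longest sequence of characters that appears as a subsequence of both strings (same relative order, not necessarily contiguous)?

5

Let dp[i][j] be the LCS length of the first i characters of u and the first j characters of v. dp[i][j] = dp[i-1][j-1]+1 when the i-th and j-th characters match, else max(dp[i-1][j], dp[i][j-1]).
    ·  C  B  U  U  J  M  U  B  U
 ·  0  0  0  0  0  0  0  0  0  0
 C  0  1  1  1  1  1  1  1  1  1
 J  0  1  1  1  1  2  2  2  2  2
 C  0  1  1  1  1  2  2  2  2  2
 C  0  1  1  1  1  2  2  2  2  2
 B  0  1  2  2  2  2  2  2  3  3
 U  0  1  2  3  3  3  3  3  3  4
 B  0  1  2  3  3  3  3  3  4  4
 U  0  1  2  3  4  4  4  4  4  5
dp[8][9] = 5. One LCS (by backtracking along matches): CJUBU.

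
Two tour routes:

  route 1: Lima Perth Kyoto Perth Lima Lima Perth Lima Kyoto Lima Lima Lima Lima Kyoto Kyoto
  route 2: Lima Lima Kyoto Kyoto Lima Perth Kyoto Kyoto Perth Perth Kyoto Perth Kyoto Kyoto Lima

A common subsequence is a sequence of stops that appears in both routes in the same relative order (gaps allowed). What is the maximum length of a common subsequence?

One common subsequence of length 8: Lima [1,5], then Perth [2,6], then Kyoto [3,8], then Perth [4,9], then Perth [7,10], then Kyoto [9,11], then Kyoto [14,13], then Kyoto [15,14], and the DP table's final entry dp[15][15] is also 8, so no common subsequence is longer.

8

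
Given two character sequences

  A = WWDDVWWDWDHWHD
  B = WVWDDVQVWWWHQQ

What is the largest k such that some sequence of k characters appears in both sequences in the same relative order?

9

Pick W (A #1, B #1), then W (A #2, B #3), then D (A #3, B #4), then D (A #4, B #5), then V (A #5, B #8), then W (A #6, B #9), then W (A #7, B #10), then W (A #9, B #11), then H (A #11, B #12); all 9 characters appear in both, in order, and the DP table's final entry dp[14][14] is also 9, so no common subsequence is longer.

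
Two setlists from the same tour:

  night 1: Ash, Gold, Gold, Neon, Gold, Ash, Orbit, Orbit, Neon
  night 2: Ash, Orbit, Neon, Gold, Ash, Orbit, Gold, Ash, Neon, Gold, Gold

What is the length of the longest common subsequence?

Pick Ash at night 1[1]=night 2[1], then Neon at night 1[4]=night 2[3], then Gold at night 1[5]=night 2[4], then Ash at night 1[6]=night 2[5], then Orbit at night 1[7]=night 2[6], then Neon at night 1[9]=night 2[9]; all 6 songs appear in both, in order. Since dp[9][11] = 6, nothing longer is possible.

6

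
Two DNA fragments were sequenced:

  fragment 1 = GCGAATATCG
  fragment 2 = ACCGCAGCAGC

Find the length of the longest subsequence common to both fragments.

Taking G [1,4], C [2,5], G [3,7], A [4,9], C [9,11] gives a common subsequence of length 5, and the DP table's final entry dp[10][11] is also 5, so no common subsequence is longer.

5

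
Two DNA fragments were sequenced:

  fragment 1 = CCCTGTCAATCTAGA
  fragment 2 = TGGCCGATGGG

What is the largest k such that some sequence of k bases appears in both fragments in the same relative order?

6

Taking C [2,4] → C [3,5] → G [5,6] → A [9,7] → T [10,8] → G [14,11] gives a common subsequence of length 6, and the DP table's final entry dp[15][11] is also 6, so no common subsequence is longer.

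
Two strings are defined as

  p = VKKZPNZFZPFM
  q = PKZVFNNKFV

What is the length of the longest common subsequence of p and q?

4

Let dp[i][j] be the LCS length of the first i characters of p and the first j characters of q. dp[i][j] = dp[i-1][j-1]+1 when the i-th and j-th characters match, else max(dp[i-1][j], dp[i][j-1]).
    ·  P  K  Z  V  F  N  N  K  F  V
 ·  0  0  0  0  0  0  0  0  0  0  0
 V  0  0  0  0  1  1  1  1  1  1  1
 K  0  0  1  1  1  1  1  1  2  2  2
 K  0  0  1  1  1  1  1  1  2  2  2
 Z  0  0  1  2  2  2  2  2  2  2  2
 P  0  1  1  2  2  2  2  2  2  2  2
 N  0  1  1  2  2  2  3  3  3  3  3
 Z  0  1  1  2  2  2  3  3  3  3  3
 F  0  1  1  2  2  3  3  3  3  4  4
 Z  0  1  1  2  2  3  3  3  3  4  4
 P  0  1  1  2  2  3  3  3  3  4  4
 F  0  1  1  2  2  3  3  3  3  4  4
 M  0  1  1  2  2  3  3  3  3  4  4
dp[12][10] = 4. One LCS (by backtracking along matches): KZNF.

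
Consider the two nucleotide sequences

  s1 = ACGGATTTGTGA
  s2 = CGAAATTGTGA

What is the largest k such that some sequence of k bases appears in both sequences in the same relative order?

Pick C [2,1] → G [3,2] → A [5,5] → T [7,6] → T [8,7] → G [9,8] → T [10,9] → G [11,10] → A [12,11]; all 9 bases appear in both, in order, and the DP table's final entry dp[12][11] is also 9, so no common subsequence is longer.

9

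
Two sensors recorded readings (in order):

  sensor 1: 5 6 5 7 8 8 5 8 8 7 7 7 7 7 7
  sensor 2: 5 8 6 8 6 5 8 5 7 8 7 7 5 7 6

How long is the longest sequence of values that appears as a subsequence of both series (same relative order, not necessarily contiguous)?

9

Pick 5 [1,1], then 6 [2,5], then 5 [3,6], then 8 [6,7], then 5 [7,8], then 8 [9,10], then 7 [10,11], then 7 [11,12], then 7 [12,14]; all 9 values appear in both, in order. Since dp[15][15] = 9, nothing longer is possible.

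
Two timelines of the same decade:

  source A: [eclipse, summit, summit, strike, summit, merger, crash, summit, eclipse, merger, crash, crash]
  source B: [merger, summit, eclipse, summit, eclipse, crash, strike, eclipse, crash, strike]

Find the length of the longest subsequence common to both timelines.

Taking eclipse [1,3]; then summit [2,4]; then strike [4,7]; then eclipse [9,8]; then crash [11,9] gives a common subsequence of length 5. dp[12][10] = 5 confirms this is the maximum.

5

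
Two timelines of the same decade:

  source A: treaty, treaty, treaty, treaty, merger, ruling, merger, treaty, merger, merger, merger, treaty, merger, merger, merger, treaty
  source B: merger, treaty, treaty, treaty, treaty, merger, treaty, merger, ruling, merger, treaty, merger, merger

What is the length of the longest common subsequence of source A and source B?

Taking treaty (source A #1, source B #2), then treaty (source A #2, source B #3), then treaty (source A #3, source B #4), then treaty (source A #4, source B #5), then merger (source A #7, source B #6), then treaty (source A #8, source B #7), then merger (source A #9, source B #8), then merger (source A #11, source B #10), then treaty (source A #12, source B #11), then merger (source A #14, source B #12), then merger (source A #15, source B #13) gives a common subsequence of length 11, and the DP table's final entry dp[16][13] is also 11, so no common subsequence is longer.

11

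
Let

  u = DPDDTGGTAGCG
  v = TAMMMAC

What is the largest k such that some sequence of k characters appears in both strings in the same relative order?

Match T [5,1] → A [9,6] → C [11,7] — 3 characters in the same relative order in both, and the DP table's final entry dp[12][7] is also 3, so no common subsequence is longer.

3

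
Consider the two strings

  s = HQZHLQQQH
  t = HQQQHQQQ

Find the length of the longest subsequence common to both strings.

Match H at s[1]=t[1] → Q at s[2]=t[4] → H at s[4]=t[5] → Q at s[6]=t[6] → Q at s[7]=t[7] → Q at s[8]=t[8] — 6 characters in the same relative order in both. Since dp[9][8] = 6, nothing longer is possible.

6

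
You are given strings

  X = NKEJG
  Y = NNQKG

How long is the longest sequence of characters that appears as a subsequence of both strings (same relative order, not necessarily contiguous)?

One common subsequence of length 3: N [1,2]; then K [2,4]; then G [5,5]. dp[5][5] = 3 confirms this is the maximum.

3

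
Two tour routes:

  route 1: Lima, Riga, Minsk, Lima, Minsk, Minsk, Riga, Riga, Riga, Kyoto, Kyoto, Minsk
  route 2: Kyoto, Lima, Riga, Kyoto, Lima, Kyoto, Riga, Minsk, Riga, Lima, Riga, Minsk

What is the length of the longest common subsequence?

Match Lima at route 1[1]=route 2[2]; then Riga at route 1[2]=route 2[3]; then Lima at route 1[4]=route 2[5]; then Minsk at route 1[6]=route 2[8]; then Riga at route 1[7]=route 2[9]; then Riga at route 1[9]=route 2[11]; then Minsk at route 1[12]=route 2[12] — 7 stops in the same relative order in both. Since dp[12][12] = 7, nothing longer is possible.

7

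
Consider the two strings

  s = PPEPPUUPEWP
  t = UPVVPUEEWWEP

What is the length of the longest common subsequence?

Let dp[i][j] be the LCS length of the first i characters of s and the first j characters of t. dp[i][j] = dp[i-1][j-1]+1 when the i-th and j-th characters match, else max(dp[i-1][j], dp[i][j-1]).
    ·  U  P  V  V  P  U  E  E  W  W  E  P
 ·  0  0  0  0  0  0  0  0  0  0  0  0  0
 P  0  0  1  1  1  1  1  1  1  1  1  1  1
 P  0  0  1  1  1  2  2  2  2  2  2  2  2
 E  0  0  1  1  1  2  2  3  3  3  3  3  3
 P  0  0  1  1  1  2  2  3  3  3  3  3  4
 P  0  0  1  1  1  2  2  3  3  3  3  3  4
 U  0  1  1  1  1  2  3  3  3  3  3  3  4
 U  0  1  1  1  1  2  3  3  3  3  3  3  4
 P  0  1  2  2  2  2  3  3  3  3  3  3  4
 E  0  1  2  2  2  2  3  4  4  4  4  4  4
 W  0  1  2  2  2  2  3  4  4  5  5  5  5
 P  0  1  2  2  2  3  3  4  4  5  5  5  6
dp[11][12] = 6. One LCS (by backtracking along matches): PPEEWP.

6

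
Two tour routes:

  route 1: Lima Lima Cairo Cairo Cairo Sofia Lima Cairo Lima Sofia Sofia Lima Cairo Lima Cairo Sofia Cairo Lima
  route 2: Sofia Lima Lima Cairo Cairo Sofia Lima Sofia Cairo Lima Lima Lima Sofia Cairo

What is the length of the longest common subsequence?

Taking Lima (route 1 #1, route 2 #2); then Lima (route 1 #2, route 2 #3); then Cairo (route 1 #4, route 2 #4); then Cairo (route 1 #5, route 2 #5); then Sofia (route 1 #6, route 2 #6); then Lima (route 1 #7, route 2 #7); then Cairo (route 1 #8, route 2 #9); then Lima (route 1 #9, route 2 #10); then Lima (route 1 #12, route 2 #11); then Lima (route 1 #14, route 2 #12); then Sofia (route 1 #16, route 2 #13); then Cairo (route 1 #17, route 2 #14) gives a common subsequence of length 12. dp[18][14] = 12 confirms this is the maximum.

12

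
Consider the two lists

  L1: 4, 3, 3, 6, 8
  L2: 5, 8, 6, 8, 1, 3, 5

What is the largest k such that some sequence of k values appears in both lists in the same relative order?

Taking 6 (L1 #4, L2 #3), then 8 (L1 #5, L2 #4) gives a common subsequence of length 2. Since dp[5][7] = 2, nothing longer is possible.

2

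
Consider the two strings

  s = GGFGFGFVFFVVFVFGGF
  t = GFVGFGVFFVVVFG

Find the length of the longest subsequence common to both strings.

13

Match G [2,1] → F [3,2] → G [4,4] → F [5,5] → G [6,6] → V [8,7] → F [9,8] → F [10,9] → V [11,10] → V [12,11] → V [14,12] → F [15,13] → G [17,14] — 13 characters in the same relative order in both. Since dp[18][14] = 13, nothing longer is possible.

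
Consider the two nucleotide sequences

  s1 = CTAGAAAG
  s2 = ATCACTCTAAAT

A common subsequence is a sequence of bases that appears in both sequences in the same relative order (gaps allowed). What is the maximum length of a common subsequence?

5

Let dp[i][j] be the LCS length of the first i bases of s1 and the first j bases of s2. dp[i][j] = dp[i-1][j-1]+1 when the i-th and j-th bases match, else max(dp[i-1][j], dp[i][j-1]).
    ·  A  T  C  A  C  T  C  T  A  A  A  T
 ·  0  0  0  0  0  0  0  0  0  0  0  0  0
 C  0  0  0  1  1  1  1  1  1  1  1  1  1
 T  0  0  1  1  1  1  2  2  2  2  2  2  2
 A  0  1  1  1  2  2  2  2  2  3  3  3  3
 G  0  1  1  1  2  2  2  2  2  3  3  3  3
 A  0  1  1  1  2  2  2  2  2  3  4  4  4
 A  0  1  1  1  2  2  2  2  2  3  4  5  5
 A  0  1  1  1  2  2  2  2  2  3  4  5  5
 G  0  1  1  1  2  2  2  2  2  3  4  5  5
dp[8][12] = 5. One LCS (by backtracking along matches): CTAAA.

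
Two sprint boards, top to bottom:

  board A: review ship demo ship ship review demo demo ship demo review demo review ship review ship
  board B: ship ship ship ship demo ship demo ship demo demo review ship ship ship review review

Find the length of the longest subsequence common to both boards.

11

Pick ship (board A #2, board B #2), ship (board A #4, board B #3), ship (board A #5, board B #4), demo (board A #7, board B #5), demo (board A #8, board B #7), ship (board A #9, board B #8), demo (board A #10, board B #9), demo (board A #12, board B #10), review (board A #13, board B #11), ship (board A #14, board B #14), review (board A #15, board B #16); all 11 tasks appear in both, in order. The LCS DP gives dp[16][16] = 11, so this is optimal.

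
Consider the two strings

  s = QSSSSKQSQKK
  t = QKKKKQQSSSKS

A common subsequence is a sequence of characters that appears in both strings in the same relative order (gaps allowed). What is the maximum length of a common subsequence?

Let dp[i][j] be the LCS length of the first i characters of s and the first j characters of t. dp[i][j] = dp[i-1][j-1]+1 when the i-th and j-th characters match, else max(dp[i-1][j], dp[i][j-1]).
    ·  Q  K  K  K  K  Q  Q  S  S  S  K  S
 ·  0  0  0  0  0  0  0  0  0  0  0  0  0
 Q  0  1  1  1  1  1  1  1  1  1  1  1  1
 S  0  1  1  1  1  1  1  1  2  2  2  2  2
 S  0  1  1  1  1  1  1  1  2  3  3  3  3
 S  0  1  1  1  1  1  1  1  2  3  4  4  4
 S  0  1  1  1  1  1  1  1  2  3  4  4  5
 K  0  1  2  2  2  2  2  2  2  3  4  5  5
 Q  0  1  2  2  2  2  3  3  3  3  4  5  5
 S  0  1  2  2  2  2  3  3  4  4  4  5  6
 Q  0  1  2  2  2  2  3  4  4  4  4  5  6
 K  0  1  2  3  3  3  3  4  4  4  4  5  6
 K  0  1  2  3  4  4  4  4  4  4  4  5  6
dp[11][12] = 6. One LCS (by backtracking along matches): QSSSKS.

6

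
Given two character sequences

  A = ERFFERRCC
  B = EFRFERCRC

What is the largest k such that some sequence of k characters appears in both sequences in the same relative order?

7

One common subsequence of length 7: E [1,1], R [2,3], F [4,4], E [5,5], R [6,6], R [7,8], C [9,9]. The LCS DP gives dp[9][9] = 7, so this is optimal.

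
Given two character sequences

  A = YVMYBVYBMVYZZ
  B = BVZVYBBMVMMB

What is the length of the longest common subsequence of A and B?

6

Pick V [2,4] → Y [4,5] → B [5,6] → B [8,7] → M [9,8] → V [10,9]; all 6 characters appear in both, in order. The LCS DP gives dp[13][12] = 6, so this is optimal.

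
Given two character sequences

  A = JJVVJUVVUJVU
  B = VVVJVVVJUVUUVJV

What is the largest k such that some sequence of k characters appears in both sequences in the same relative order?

One common subsequence of length 9: J [1,4] → V [3,6] → V [4,7] → J [5,8] → U [6,9] → V [7,10] → V [8,13] → J [10,14] → V [11,15]. Since dp[12][15] = 9, nothing longer is possible.

9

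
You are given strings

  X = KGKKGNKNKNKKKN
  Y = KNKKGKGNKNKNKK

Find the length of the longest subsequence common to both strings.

Taking K [1,4]; then G [2,5]; then K [4,6]; then G [5,7]; then N [6,8]; then K [7,9]; then N [8,10]; then K [9,11]; then N [10,12]; then K [12,13]; then K [13,14] gives a common subsequence of length 11. The LCS DP gives dp[14][14] = 11, so this is optimal.

11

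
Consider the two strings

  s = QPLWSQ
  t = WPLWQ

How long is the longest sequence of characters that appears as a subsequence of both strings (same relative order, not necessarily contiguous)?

4

Taking P (s #2, t #2), L (s #3, t #3), W (s #4, t #4), Q (s #6, t #5) gives a common subsequence of length 4. Since dp[6][5] = 4, nothing longer is possible.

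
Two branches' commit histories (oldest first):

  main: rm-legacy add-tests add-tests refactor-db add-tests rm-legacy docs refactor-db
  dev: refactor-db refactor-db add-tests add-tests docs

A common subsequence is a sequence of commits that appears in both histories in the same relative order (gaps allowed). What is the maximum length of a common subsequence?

3

Taking add-tests (main #3, dev #3), add-tests (main #5, dev #4), docs (main #7, dev #5) gives a common subsequence of length 3, and the DP table's final entry dp[8][5] is also 3, so no common subsequence is longer.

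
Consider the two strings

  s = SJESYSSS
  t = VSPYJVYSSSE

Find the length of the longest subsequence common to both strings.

6

Match S (s #1, t #2), then J (s #2, t #5), then Y (s #5, t #7), then S (s #6, t #8), then S (s #7, t #9), then S (s #8, t #10) — 6 characters in the same relative order in both. The LCS DP gives dp[8][11] = 6, so this is optimal.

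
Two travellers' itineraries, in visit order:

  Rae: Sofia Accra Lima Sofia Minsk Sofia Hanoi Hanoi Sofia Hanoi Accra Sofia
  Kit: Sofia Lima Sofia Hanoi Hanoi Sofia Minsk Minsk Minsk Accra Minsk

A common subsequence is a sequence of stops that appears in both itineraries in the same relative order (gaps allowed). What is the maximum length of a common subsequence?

Pick Sofia (Rae #1, Kit #1) → Lima (Rae #3, Kit #2) → Sofia (Rae #6, Kit #3) → Hanoi (Rae #7, Kit #4) → Hanoi (Rae #8, Kit #5) → Sofia (Rae #9, Kit #6) → Accra (Rae #11, Kit #10); all 7 stops appear in both, in order. dp[12][11] = 7 confirms this is the maximum.

7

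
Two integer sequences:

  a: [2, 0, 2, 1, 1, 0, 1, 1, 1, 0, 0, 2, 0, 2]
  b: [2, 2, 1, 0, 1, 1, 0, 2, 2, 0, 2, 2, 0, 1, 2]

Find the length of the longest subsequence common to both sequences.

11

Match 2 [1,1], 2 [3,2], 1 [5,3], 0 [6,4], 1 [8,5], 1 [9,6], 0 [10,7], 0 [11,10], 2 [12,12], 0 [13,13], 2 [14,15] — 11 values in the same relative order in both. The LCS DP gives dp[14][15] = 11, so this is optimal.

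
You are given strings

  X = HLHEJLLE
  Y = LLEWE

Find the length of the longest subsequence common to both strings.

3

Let dp[i][j] be the LCS length of the first i characters of X and the first j characters of Y. dp[i][j] = dp[i-1][j-1]+1 when the i-th and j-th characters match, else max(dp[i-1][j], dp[i][j-1]).
    ·  L  L  E  W  E
 ·  0  0  0  0  0  0
 H  0  0  0  0  0  0
 L  0  1  1  1  1  1
 H  0  1  1  1  1  1
 E  0  1  1  2  2  2
 J  0  1  1  2  2  2
 L  0  1  2  2  2  2
 L  0  1  2  2  2  2
 E  0  1  2  3  3  3
dp[8][5] = 3. One LCS (by backtracking along matches): LEE.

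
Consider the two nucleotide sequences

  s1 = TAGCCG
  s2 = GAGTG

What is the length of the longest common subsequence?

Taking A (s1 #2, s2 #2); then G (s1 #3, s2 #3); then G (s1 #6, s2 #5) gives a common subsequence of length 3. dp[6][5] = 3 confirms this is the maximum.

3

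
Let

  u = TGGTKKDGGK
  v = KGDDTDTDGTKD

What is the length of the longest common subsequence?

Pick T at u[1]=v[7]; then G at u[3]=v[9]; then T at u[4]=v[10]; then K at u[6]=v[11]; then D at u[7]=v[12]; all 5 characters appear in both, in order. dp[10][12] = 5 confirms this is the maximum.

5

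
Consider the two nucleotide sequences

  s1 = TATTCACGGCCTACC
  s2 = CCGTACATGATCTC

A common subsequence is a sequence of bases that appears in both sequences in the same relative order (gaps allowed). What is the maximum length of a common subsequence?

Taking T [1,4]; then A [2,5]; then C [5,6]; then A [6,7]; then G [8,9]; then C [11,12]; then T [12,13]; then C [15,14] gives a common subsequence of length 8. Since dp[15][14] = 8, nothing longer is possible.

8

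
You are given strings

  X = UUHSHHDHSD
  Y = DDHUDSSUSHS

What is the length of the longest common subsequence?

5

Taking U (X #1, Y #4), U (X #2, Y #8), S (X #4, Y #9), H (X #8, Y #10), S (X #9, Y #11) gives a common subsequence of length 5. Since dp[10][11] = 5, nothing longer is possible.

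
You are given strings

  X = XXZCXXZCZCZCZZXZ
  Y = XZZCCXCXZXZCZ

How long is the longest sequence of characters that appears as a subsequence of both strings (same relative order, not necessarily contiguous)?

9

Pick X [1,1] → Z [3,3] → C [4,5] → X [5,6] → X [6,8] → Z [7,9] → Z [11,11] → C [12,12] → Z [16,13]; all 9 characters appear in both, in order. dp[16][13] = 9 confirms this is the maximum.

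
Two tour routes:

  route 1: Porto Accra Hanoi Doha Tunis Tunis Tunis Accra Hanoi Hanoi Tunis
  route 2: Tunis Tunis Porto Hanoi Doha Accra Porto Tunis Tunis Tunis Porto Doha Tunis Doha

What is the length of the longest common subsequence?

Taking Porto [1,3]; then Hanoi [3,4]; then Doha [4,5]; then Tunis [5,8]; then Tunis [6,9]; then Tunis [7,10]; then Tunis [11,13] gives a common subsequence of length 7. The LCS DP gives dp[11][14] = 7, so this is optimal.

7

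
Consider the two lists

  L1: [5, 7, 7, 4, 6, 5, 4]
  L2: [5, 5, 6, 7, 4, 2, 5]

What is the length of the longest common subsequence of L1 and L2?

4

Match 5 [1,2], 7 [3,4], 4 [4,5], 5 [6,7] — 4 values in the same relative order in both. Since dp[7][7] = 4, nothing longer is possible.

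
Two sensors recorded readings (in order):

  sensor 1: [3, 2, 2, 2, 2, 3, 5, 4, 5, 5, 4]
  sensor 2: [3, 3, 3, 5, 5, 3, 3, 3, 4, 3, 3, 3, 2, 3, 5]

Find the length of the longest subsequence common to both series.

5

One common subsequence of length 5: 3 at sensor 1[1]=sensor 2[2]; then 3 at sensor 1[6]=sensor 2[3]; then 5 at sensor 1[7]=sensor 2[5]; then 4 at sensor 1[8]=sensor 2[9]; then 5 at sensor 1[10]=sensor 2[15]. The LCS DP gives dp[11][15] = 5, so this is optimal.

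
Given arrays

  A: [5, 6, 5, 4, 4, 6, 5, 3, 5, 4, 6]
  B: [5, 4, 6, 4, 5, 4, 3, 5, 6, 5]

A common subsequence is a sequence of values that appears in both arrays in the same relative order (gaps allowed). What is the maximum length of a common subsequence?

Let dp[i][j] be the LCS length of the first i values of A and the first j values of B. dp[i][j] = dp[i-1][j-1]+1 when the i-th and j-th values match, else max(dp[i-1][j], dp[i][j-1]).
    ·  5  4  6  4  5  4  3  5  6  5
 ·  0  0  0  0  0  0  0  0  0  0  0
 5  0  1  1  1  1  1  1  1  1  1  1
 6  0  1  1  2  2  2  2  2  2  2  2
 5  0  1  1  2  2  3  3  3  3  3  3
 4  0  1  2  2  3  3  4  4  4  4  4
 4  0  1  2  2  3  3  4  4  4  4  4
 6  0  1  2  3  3  3  4  4  4  5  5
 5  0  1  2  3  3  4  4  4  5  5  6
 3  0  1  2  3  3  4  4  5  5  5  6
 5  0  1  2  3  3  4  4  5  6  6  6
 4  0  1  2  3  4  4  5  5  6  6  6
 6  0  1  2  3  4  4  5  5  6  7  7
dp[11][10] = 7. One LCS (by backtracking along matches): 5, 6, 5, 4, 3, 5, 6.

7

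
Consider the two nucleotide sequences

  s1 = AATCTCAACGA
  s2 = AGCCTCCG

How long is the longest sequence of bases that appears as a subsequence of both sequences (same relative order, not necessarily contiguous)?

Let dp[i][j] be the LCS length of the first i bases of s1 and the first j bases of s2. dp[i][j] = dp[i-1][j-1]+1 when the i-th and j-th bases match, else max(dp[i-1][j], dp[i][j-1]).
    ·  A  G  C  C  T  C  C  G
 ·  0  0  0  0  0  0  0  0  0
 A  0  1  1  1  1  1  1  1  1
 A  0  1  1  1  1  1  1  1  1
 T  0  1  1  1  1  2  2  2  2
 C  0  1  1  2  2  2  3  3  3
 T  0  1  1  2  2  3  3  3  3
 C  0  1  1  2  3  3  4  4  4
 A  0  1  1  2  3  3  4  4  4
 A  0  1  1  2  3  3  4  4  4
 C  0  1  1  2  3  3  4  5  5
 G  0  1  2  2  3  3  4  5  6
 A  0  1  2  2  3  3  4  5  6
dp[11][8] = 6. One LCS (by backtracking along matches): ACTCCG.

6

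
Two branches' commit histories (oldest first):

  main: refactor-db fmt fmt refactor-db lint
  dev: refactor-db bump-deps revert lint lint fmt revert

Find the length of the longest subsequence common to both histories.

Match refactor-db [1,1], then fmt [2,6] — 2 commits in the same relative order in both. The LCS DP gives dp[5][7] = 2, so this is optimal.

2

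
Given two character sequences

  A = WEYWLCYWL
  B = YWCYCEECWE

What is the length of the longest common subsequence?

5

Let dp[i][j] be the LCS length of the first i characters of A and the first j characters of B. dp[i][j] = dp[i-1][j-1]+1 when the i-th and j-th characters match, else max(dp[i-1][j], dp[i][j-1]).
    ·  Y  W  C  Y  C  E  E  C  W  E
 ·  0  0  0  0  0  0  0  0  0  0  0
 W  0  0  1  1  1  1  1  1  1  1  1
 E  0  0  1  1  1  1  2  2  2  2  2
 Y  0  1  1  1  2  2  2  2  2  2  2
 W  0  1  2  2  2  2  2  2  2  3  3
 L  0  1  2  2  2  2  2  2  2  3  3
 C  0  1  2  3  3  3  3  3  3  3  3
 Y  0  1  2  3  4  4  4  4  4  4  4
 W  0  1  2  3  4  4  4  4  4  5  5
 L  0  1  2  3  4  4  4  4  4  5  5
dp[9][10] = 5. One LCS (by backtracking along matches): YWCYW.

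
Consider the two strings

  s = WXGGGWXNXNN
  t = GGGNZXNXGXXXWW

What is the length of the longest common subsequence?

Pick G at s[3]=t[1] → G at s[4]=t[2] → G at s[5]=t[3] → X at s[7]=t[6] → N at s[8]=t[7] → X at s[9]=t[12]; all 6 characters appear in both, in order. Since dp[11][14] = 6, nothing longer is possible.

6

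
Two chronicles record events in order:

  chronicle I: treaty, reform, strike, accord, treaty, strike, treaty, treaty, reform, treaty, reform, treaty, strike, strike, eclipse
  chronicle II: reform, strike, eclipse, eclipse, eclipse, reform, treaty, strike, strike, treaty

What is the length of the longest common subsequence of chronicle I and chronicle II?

Match reform (chronicle I #2, chronicle II #1); then strike (chronicle I #3, chronicle II #2); then reform (chronicle I #11, chronicle II #6); then treaty (chronicle I #12, chronicle II #7); then strike (chronicle I #13, chronicle II #8); then strike (chronicle I #14, chronicle II #9) — 6 events in the same relative order in both. The LCS DP gives dp[15][10] = 6, so this is optimal.

6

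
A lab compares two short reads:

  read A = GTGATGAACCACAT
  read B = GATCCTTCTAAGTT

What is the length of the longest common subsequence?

Taking G [3,1], then A [4,2], then T [5,3], then C [9,5], then C [10,8], then A [11,10], then A [13,11], then T [14,14] gives a common subsequence of length 8. dp[14][14] = 8 confirms this is the maximum.

8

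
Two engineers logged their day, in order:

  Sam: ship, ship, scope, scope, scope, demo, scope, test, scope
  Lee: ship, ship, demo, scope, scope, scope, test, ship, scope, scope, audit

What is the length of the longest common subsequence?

Pick ship [1,1], ship [2,2], scope [3,4], scope [4,5], scope [5,6], scope [7,9], scope [9,10]; all 7 tasks appear in both, in order. Since dp[9][11] = 7, nothing longer is possible.

7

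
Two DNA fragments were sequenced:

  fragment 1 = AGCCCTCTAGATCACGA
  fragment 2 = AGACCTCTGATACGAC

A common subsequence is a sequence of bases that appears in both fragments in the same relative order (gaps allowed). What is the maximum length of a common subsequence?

Pick A at fragment 1[1]=fragment 2[1] → G at fragment 1[2]=fragment 2[2] → C at fragment 1[4]=fragment 2[4] → C at fragment 1[5]=fragment 2[5] → T at fragment 1[6]=fragment 2[6] → C at fragment 1[7]=fragment 2[7] → T at fragment 1[8]=fragment 2[8] → G at fragment 1[10]=fragment 2[9] → A at fragment 1[11]=fragment 2[10] → T at fragment 1[12]=fragment 2[11] → A at fragment 1[14]=fragment 2[12] → C at fragment 1[15]=fragment 2[13] → G at fragment 1[16]=fragment 2[14] → A at fragment 1[17]=fragment 2[15]; all 14 bases appear in both, in order. dp[17][16] = 14 confirms this is the maximum.

14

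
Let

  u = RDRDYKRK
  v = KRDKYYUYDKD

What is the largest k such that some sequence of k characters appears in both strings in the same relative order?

4

Match R at u[1]=v[2] → D at u[2]=v[3] → D at u[4]=v[9] → K at u[6]=v[10] — 4 characters in the same relative order in both. Since dp[8][11] = 4, nothing longer is possible.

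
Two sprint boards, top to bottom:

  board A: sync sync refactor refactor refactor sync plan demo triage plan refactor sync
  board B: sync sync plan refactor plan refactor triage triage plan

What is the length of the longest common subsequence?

6

Taking sync (board A #1, board B #1), then sync (board A #2, board B #2), then refactor (board A #3, board B #4), then refactor (board A #4, board B #6), then triage (board A #9, board B #8), then plan (board A #10, board B #9) gives a common subsequence of length 6, and the DP table's final entry dp[12][9] is also 6, so no common subsequence is longer.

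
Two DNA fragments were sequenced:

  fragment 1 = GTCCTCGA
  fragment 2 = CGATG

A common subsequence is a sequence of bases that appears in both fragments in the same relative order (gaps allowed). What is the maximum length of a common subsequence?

3

Let dp[i][j] be the LCS length of the first i bases of fragment 1 and the first j bases of fragment 2. dp[i][j] = dp[i-1][j-1]+1 when the i-th and j-th bases match, else max(dp[i-1][j], dp[i][j-1]).
    ·  C  G  A  T  G
 ·  0  0  0  0  0  0
 G  0  0  1  1  1  1
 T  0  0  1  1  2  2
 C  0  1  1  1  2  2
 C  0  1  1  1  2  2
 T  0  1  1  1  2  2
 C  0  1  1  1  2  2
 G  0  1  2  2  2  3
 A  0  1  2  3  3  3
dp[8][5] = 3. One LCS (by backtracking along matches): GTG.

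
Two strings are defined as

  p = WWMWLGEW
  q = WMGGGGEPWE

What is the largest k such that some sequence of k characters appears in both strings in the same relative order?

5

Let dp[i][j] be the LCS length of the first i characters of p and the first j characters of q. dp[i][j] = dp[i-1][j-1]+1 when the i-th and j-th characters match, else max(dp[i-1][j], dp[i][j-1]).
    ·  W  M  G  G  G  G  E  P  W  E
 ·  0  0  0  0  0  0  0  0  0  0  0
 W  0  1  1  1  1  1  1  1  1  1  1
 W  0  1  1  1  1  1  1  1  1  2  2
 M  0  1  2  2  2  2  2  2  2  2  2
 W  0  1  2  2  2  2  2  2  2  3  3
 L  0  1  2  2  2  2  2  2  2  3  3
 G  0  1  2  3  3  3  3  3  3  3  3
 E  0  1  2  3  3  3  3  4  4  4  4
 W  0  1  2  3  3  3  3  4  4  5  5
dp[8][10] = 5. One LCS (by backtracking along matches): WMGEW.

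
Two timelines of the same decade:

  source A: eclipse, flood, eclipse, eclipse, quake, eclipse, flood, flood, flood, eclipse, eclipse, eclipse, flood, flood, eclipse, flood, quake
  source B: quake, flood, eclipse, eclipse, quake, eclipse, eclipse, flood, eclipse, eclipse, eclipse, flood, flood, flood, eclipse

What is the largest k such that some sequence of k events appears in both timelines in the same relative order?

One common subsequence of length 12: flood at source A[2]=source B[2], then eclipse at source A[3]=source B[3], then eclipse at source A[4]=source B[4], then quake at source A[5]=source B[5], then eclipse at source A[6]=source B[7], then flood at source A[9]=source B[8], then eclipse at source A[10]=source B[9], then eclipse at source A[11]=source B[10], then eclipse at source A[12]=source B[11], then flood at source A[13]=source B[13], then flood at source A[14]=source B[14], then eclipse at source A[15]=source B[15]. dp[17][15] = 12 confirms this is the maximum.

12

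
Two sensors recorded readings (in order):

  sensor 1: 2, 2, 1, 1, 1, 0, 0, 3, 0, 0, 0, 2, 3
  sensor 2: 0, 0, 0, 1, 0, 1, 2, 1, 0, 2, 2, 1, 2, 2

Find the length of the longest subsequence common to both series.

6

Pick 0 (sensor 1 #6, sensor 2 #1), then 0 (sensor 1 #7, sensor 2 #2), then 0 (sensor 1 #9, sensor 2 #3), then 0 (sensor 1 #10, sensor 2 #5), then 0 (sensor 1 #11, sensor 2 #9), then 2 (sensor 1 #12, sensor 2 #14); all 6 values appear in both, in order. Since dp[13][14] = 6, nothing longer is possible.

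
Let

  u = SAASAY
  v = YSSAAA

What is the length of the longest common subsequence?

Pick S at u[1]=v[3] → A at u[2]=v[4] → A at u[3]=v[5] → A at u[5]=v[6]; all 4 characters appear in both, in order. dp[6][6] = 4 confirms this is the maximum.

4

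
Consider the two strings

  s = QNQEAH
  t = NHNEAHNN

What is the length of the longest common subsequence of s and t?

4

One common subsequence of length 4: N at s[2]=t[3], E at s[4]=t[4], A at s[5]=t[5], H at s[6]=t[6], and the DP table's final entry dp[6][8] is also 4, so no common subsequence is longer.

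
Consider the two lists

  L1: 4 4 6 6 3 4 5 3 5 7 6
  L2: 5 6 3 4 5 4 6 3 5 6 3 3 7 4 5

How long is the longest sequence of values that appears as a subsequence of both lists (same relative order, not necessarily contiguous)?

7

Taking 4 [1,4], 4 [2,6], 6 [3,7], 6 [4,10], 3 [5,12], 4 [6,14], 5 [9,15] gives a common subsequence of length 7, and the DP table's final entry dp[11][15] is also 7, so no common subsequence is longer.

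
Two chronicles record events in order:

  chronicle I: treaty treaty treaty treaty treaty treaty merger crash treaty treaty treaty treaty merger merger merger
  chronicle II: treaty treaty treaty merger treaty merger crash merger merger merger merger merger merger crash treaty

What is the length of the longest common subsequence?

One common subsequence of length 9: treaty [1,1], then treaty [2,2], then treaty [3,3], then treaty [6,5], then merger [7,6], then crash [8,7], then merger [13,11], then merger [14,12], then merger [15,13], and the DP table's final entry dp[15][15] is also 9, so no common subsequence is longer.

9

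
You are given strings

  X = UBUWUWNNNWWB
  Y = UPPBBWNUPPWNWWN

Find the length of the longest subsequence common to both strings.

One common subsequence of length 8: U [1,1], B [2,5], W [4,6], U [5,8], W [6,11], N [9,12], W [10,13], W [11,14]. The LCS DP gives dp[12][15] = 8, so this is optimal.

8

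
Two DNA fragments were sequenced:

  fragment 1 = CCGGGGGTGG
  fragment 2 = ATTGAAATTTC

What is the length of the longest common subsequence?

2

Let dp[i][j] be the LCS length of the first i bases of fragment 1 and the first j bases of fragment 2. dp[i][j] = dp[i-1][j-1]+1 when the i-th and j-th bases match, else max(dp[i-1][j], dp[i][j-1]).
    ·  A  T  T  G  A  A  A  T  T  T  C
 ·  0  0  0  0  0  0  0  0  0  0  0  0
 C  0  0  0  0  0  0  0  0  0  0  0  1
 C  0  0  0  0  0  0  0  0  0  0  0  1
 G  0  0  0  0  1  1  1  1  1  1  1  1
 G  0  0  0  0  1  1  1  1  1  1  1  1
 G  0  0  0  0  1  1  1  1  1  1  1  1
 G  0  0  0  0  1  1  1  1  1  1  1  1
 G  0  0  0  0  1  1  1  1  1  1  1  1
 T  0  0  1  1  1  1  1  1  2  2  2  2
 G  0  0  1  1  2  2  2  2  2  2  2  2
 G  0  0  1  1  2  2  2  2  2  2  2  2
dp[10][11] = 2. One LCS (by backtracking along matches): GT.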